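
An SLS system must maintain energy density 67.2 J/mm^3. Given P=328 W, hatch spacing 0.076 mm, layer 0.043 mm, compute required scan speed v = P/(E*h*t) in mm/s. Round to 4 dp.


v = 328 / (67.2*0.076*0.043) = 1493.5595 mm/s


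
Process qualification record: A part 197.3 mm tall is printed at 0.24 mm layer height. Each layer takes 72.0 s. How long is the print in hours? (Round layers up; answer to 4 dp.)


Layers = ceil(197.3/0.24) = 823
t = 823 * 72.0 / 3600 = 16.46 hrs


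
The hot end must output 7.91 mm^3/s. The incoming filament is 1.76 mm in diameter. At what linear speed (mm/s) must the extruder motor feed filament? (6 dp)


A = pi*(1.76/2)^2 = 2.432849
v = 7.91 / 2.432849 = 3.251332 mm/s


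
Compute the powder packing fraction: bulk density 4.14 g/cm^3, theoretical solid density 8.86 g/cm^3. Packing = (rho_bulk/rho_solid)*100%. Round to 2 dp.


Packing = (4.14/8.86)*100 = 46.73 %


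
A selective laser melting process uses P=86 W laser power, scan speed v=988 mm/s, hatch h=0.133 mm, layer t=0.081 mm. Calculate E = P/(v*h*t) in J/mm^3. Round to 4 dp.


E = 86 / (988*0.133*0.081) = 8.0799 J/mm^3


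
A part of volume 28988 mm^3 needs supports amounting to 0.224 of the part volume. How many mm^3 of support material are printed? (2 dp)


V_support = 28988 * 0.224 = 6493.31 mm^3


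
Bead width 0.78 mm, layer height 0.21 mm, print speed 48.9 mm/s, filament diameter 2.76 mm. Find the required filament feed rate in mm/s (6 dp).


Q = 0.78 * 0.21 * 48.9 = 8.00982 mm^3/s
A_fil = pi*(2.76/2)^2 = 5.98284905 mm^2
v_feed = 8.00982 / 5.98284905 = 1.338797 mm/s


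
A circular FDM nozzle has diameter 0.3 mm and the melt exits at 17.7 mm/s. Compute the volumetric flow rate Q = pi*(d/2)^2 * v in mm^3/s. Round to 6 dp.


A = pi*(0.3/2)^2 = 0.07068583 mm^2
Q = 0.07068583 * 17.7 = 1.251139 mm^3/s


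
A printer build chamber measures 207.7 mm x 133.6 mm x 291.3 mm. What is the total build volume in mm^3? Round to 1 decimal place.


V = 207.7 * 133.6 * 291.3 = 8083202.1 mm^3


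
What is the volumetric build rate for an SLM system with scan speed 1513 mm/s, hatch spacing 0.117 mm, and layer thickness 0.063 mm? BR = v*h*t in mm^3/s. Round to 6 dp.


Rate = 1513 * 0.117 * 0.063 = 11.152323 mm^3/s


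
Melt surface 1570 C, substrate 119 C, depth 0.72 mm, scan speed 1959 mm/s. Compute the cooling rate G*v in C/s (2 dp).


G = (1570-119)/0.72 = 2015.27777778 C/mm
CR = 2015.27777778 * 1959 = 3947929.17 C/s


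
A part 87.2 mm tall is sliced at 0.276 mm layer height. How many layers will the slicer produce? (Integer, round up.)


Layers = ceil(87.2/0.276) = 316


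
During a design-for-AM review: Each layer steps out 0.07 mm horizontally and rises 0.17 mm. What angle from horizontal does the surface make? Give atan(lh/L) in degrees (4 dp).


angle = atan(0.17/0.07) = 67.6199 degrees


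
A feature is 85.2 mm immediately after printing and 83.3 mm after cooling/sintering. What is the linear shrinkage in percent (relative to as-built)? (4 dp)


Shrinkage = ((85.2-83.3)/85.2)*100 = 2.23 %


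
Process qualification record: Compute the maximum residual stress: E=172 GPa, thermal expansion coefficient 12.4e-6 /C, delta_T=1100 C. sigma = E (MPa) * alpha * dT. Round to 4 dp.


sigma = 172*1000 * 12.4e-6 * 1100 = 2346.08 MPa


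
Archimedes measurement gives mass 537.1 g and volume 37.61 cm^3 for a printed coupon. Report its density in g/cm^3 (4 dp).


rho = 537.1 / 37.61 = 14.2808 g/cm^3


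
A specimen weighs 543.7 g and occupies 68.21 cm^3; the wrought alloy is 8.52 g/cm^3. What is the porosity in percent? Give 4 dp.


rho_part = 543.7 / 68.21 = 7.970972 g/cm^3
Porosity = (1 - 7.970972/8.52)*100 = 6.444 %


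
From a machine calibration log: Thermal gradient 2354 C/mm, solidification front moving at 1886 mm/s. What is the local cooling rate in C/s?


CR = 2354 * 1886 = 4439644 C/s


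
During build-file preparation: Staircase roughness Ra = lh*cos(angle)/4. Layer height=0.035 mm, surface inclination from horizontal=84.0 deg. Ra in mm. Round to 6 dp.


Ra = 0.035 * cos(84.0) / 4 = 0.000915 mm


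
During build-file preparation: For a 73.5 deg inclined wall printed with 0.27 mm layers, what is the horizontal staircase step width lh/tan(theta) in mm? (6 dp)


step = 0.27 / tan(73.5) = 0.079978 mm


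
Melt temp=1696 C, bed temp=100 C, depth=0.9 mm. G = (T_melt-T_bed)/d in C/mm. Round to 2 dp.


G = (1696-100)/0.9 = 1773.33 C/mm


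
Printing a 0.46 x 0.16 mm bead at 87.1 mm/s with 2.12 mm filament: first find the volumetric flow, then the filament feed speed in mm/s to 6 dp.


Q = 0.46 * 0.16 * 87.1 = 6.41056 mm^3/s
A_fil = pi*(2.12/2)^2 = 3.52989351 mm^2
v_feed = 6.41056 / 3.52989351 = 1.816077 mm/s


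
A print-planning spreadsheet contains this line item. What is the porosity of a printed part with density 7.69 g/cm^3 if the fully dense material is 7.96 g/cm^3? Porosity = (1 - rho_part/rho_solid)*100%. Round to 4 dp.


Porosity = (1-7.69/7.96)*100 = 3.392 %


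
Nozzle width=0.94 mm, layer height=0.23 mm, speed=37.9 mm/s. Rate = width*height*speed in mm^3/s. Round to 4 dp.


Rate = 0.94 * 0.23 * 37.9 = 8.194 mm^3/s


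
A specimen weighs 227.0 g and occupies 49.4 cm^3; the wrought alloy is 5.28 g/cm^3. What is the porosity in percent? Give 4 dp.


rho_part = 227.0 / 49.4 = 4.5951417 g/cm^3
Porosity = (1 - 4.5951417/5.28)*100 = 12.9708 %


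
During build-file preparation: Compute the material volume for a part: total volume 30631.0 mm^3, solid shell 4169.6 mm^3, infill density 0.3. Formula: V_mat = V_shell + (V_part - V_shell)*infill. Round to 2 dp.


V_infill = (30631.0 - 4169.6) * 0.3 = 7938.42
V_total = 4169.6 + 7938.42 = 12108.02 mm^3


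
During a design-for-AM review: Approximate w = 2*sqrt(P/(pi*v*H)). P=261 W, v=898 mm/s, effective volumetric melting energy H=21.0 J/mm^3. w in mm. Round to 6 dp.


w = 2*sqrt(261/(pi*898*21.0)) = 0.132748 mm


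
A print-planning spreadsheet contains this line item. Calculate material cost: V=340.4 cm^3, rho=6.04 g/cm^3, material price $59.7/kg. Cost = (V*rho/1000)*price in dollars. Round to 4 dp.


Mass = 340.4*6.04/1000 = 2.056016 kg
Cost = 2.056016 * 59.7 = 122.7442 $


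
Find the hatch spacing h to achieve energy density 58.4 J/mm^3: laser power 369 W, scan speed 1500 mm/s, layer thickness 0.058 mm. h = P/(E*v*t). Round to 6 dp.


h = 369 / (58.4*1500*0.058) = 0.072626 mm


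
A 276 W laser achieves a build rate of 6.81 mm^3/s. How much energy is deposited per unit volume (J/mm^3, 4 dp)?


SE = 276 / 6.81 = 40.5286 J/mm^3


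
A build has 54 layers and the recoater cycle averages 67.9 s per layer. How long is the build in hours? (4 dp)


t = 54 * 67.9 / 3600 = 1.0185 hrs


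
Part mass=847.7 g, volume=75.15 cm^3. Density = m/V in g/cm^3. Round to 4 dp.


rho = 847.7 / 75.15 = 11.2801 g/cm^3


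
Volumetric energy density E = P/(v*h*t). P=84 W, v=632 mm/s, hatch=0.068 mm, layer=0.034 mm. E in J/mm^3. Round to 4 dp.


E = 84 / (632*0.068*0.034) = 57.4876 J/mm^3


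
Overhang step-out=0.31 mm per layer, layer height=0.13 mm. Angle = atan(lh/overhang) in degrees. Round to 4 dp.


angle = atan(0.13/0.31) = 22.751 degrees


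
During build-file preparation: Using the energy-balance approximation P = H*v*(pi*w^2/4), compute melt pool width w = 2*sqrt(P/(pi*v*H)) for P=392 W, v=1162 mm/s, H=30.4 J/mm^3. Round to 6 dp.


w = 2*sqrt(392/(pi*1162*30.4)) = 0.118866 mm


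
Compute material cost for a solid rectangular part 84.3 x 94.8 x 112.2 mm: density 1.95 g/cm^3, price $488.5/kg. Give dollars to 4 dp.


V = 84.3 * 94.8 * 112.2 = 896662.008 mm^3 = 896.662008 cm^3
Mass = 896.662008 * 1.95 / 1000 = 1.74849092 kg
Cost = 1.74849092 * 488.5 = 854.1378 $


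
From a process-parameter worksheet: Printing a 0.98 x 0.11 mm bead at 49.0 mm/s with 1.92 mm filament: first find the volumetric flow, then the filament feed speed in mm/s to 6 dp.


Q = 0.98 * 0.11 * 49.0 = 5.2822 mm^3/s
A_fil = pi*(1.92/2)^2 = 2.89529179 mm^2
v_feed = 5.2822 / 2.89529179 = 1.82441 mm/s


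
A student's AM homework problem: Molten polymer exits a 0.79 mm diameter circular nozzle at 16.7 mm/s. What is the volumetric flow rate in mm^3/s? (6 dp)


A = pi*(0.79/2)^2 = 0.49016699 mm^2
Q = 0.49016699 * 16.7 = 8.185789 mm^3/s


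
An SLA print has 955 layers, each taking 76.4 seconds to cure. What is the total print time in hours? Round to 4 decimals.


t = 955 * 76.4 / 3600 = 20.2672 hrs


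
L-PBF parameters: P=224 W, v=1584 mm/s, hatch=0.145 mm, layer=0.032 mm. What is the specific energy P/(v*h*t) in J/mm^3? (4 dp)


Build rate = 1584 * 0.145 * 0.032 = 7.34976 mm^3/s
SE = 224 / 7.34976 = 30.4772 J/mm^3


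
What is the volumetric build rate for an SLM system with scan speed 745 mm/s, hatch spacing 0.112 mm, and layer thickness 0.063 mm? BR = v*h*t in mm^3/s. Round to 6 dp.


Rate = 745 * 0.112 * 0.063 = 5.25672 mm^3/s


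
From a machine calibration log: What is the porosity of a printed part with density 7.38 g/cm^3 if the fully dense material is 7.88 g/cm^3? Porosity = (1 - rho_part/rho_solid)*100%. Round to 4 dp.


Porosity = (1-7.38/7.88)*100 = 6.3452 %


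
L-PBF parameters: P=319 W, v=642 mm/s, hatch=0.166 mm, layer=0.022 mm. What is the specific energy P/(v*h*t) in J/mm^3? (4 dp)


Build rate = 642 * 0.166 * 0.022 = 2.344584 mm^3/s
SE = 319 / 2.344584 = 136.0583 J/mm^3


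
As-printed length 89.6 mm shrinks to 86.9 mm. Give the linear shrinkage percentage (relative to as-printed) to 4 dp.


Shrinkage = ((89.6-86.9)/89.6)*100 = 3.0134 %


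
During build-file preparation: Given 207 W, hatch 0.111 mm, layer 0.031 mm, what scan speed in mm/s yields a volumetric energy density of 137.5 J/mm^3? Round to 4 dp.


v = 207 / (137.5*0.111*0.031) = 437.505 mm/s


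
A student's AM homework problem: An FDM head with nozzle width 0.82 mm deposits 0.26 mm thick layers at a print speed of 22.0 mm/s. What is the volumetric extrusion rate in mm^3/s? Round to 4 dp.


Rate = 0.82 * 0.26 * 22.0 = 4.6904 mm^3/s


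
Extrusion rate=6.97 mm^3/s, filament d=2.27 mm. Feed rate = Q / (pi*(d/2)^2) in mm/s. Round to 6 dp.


A = pi*(2.27/2)^2 = 4.047078
v = 6.97 / 4.047078 = 1.72223 mm/s


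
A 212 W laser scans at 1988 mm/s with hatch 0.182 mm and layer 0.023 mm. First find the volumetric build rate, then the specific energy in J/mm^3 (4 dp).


Build rate = 1988 * 0.182 * 0.023 = 8.321768 mm^3/s
SE = 212 / 8.321768 = 25.4754 J/mm^3


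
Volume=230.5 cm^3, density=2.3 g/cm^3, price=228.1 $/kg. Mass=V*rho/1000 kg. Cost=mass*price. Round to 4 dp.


Mass = 230.5*2.3/1000 = 0.53015 kg
Cost = 0.53015 * 228.1 = 120.9272 $


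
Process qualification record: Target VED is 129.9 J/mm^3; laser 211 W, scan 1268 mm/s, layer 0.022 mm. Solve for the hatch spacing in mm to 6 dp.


h = 211 / (129.9*1268*0.022) = 0.058228 mm


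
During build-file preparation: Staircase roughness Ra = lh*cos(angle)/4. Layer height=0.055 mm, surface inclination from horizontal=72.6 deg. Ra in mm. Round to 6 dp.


Ra = 0.055 * cos(72.6) / 4 = 0.004112 mm


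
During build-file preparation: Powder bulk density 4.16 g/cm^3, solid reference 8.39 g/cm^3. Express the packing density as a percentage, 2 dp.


Packing = (4.16/8.39)*100 = 49.58 %


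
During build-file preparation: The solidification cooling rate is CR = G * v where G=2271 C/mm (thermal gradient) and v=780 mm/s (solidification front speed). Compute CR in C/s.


CR = 2271 * 780 = 1771380 C/s


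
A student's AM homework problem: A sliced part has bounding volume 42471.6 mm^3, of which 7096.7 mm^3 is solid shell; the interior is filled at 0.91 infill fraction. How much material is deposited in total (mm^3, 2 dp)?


V_infill = (42471.6 - 7096.7) * 0.91 = 32191.16
V_total = 7096.7 + 32191.16 = 39287.86 mm^3


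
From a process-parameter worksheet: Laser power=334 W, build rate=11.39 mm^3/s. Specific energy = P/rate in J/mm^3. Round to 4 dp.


SE = 334 / 11.39 = 29.324 J/mm^3


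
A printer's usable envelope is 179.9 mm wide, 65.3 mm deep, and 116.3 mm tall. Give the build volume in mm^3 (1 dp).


V = 179.9 * 65.3 * 116.3 = 1366230.8 mm^3


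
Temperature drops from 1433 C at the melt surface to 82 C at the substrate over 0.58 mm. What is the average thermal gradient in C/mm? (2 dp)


G = (1433-82)/0.58 = 2329.31 C/mm


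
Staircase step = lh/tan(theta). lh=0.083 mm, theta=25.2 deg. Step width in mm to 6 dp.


step = 0.083 / tan(25.2) = 0.176384 mm


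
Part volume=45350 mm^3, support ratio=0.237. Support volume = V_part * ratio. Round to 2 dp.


V_support = 45350 * 0.237 = 10747.95 mm^3


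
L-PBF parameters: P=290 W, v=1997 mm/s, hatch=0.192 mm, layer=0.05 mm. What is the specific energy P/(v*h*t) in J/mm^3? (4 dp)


Build rate = 1997 * 0.192 * 0.05 = 19.1712 mm^3/s
SE = 290 / 19.1712 = 15.1269 J/mm^3


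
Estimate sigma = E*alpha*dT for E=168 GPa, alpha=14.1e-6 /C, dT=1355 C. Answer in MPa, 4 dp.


sigma = 168*1000 * 14.1e-6 * 1355 = 3209.724 MPa


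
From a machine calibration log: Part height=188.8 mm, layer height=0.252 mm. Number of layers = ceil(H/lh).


Layers = ceil(188.8/0.252) = 750


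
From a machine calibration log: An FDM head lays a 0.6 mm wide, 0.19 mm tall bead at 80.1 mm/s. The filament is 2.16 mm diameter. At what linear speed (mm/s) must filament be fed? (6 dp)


Q = 0.6 * 0.19 * 80.1 = 9.1314 mm^3/s
A_fil = pi*(2.16/2)^2 = 3.66435367 mm^2
v_feed = 9.1314 / 3.66435367 = 2.491954 mm/s


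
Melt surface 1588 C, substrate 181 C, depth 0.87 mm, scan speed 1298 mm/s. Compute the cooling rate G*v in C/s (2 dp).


G = (1588-181)/0.87 = 1617.24137931 C/mm
CR = 1617.24137931 * 1298 = 2099179.31 C/s


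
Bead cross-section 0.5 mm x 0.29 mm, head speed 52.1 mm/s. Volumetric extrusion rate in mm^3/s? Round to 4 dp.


Rate = 0.5 * 0.29 * 52.1 = 7.5545 mm^3/s


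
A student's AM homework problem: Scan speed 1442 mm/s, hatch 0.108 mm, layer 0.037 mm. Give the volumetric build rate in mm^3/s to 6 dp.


Rate = 1442 * 0.108 * 0.037 = 5.762232 mm^3/s


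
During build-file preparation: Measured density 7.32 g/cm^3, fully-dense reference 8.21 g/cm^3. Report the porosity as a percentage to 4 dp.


Porosity = (1-7.32/8.21)*100 = 10.8404 %


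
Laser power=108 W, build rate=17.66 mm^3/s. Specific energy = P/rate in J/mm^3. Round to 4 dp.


SE = 108 / 17.66 = 6.1155 J/mm^3


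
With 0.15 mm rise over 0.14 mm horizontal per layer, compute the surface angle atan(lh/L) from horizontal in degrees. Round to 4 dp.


angle = atan(0.15/0.14) = 46.9749 degrees


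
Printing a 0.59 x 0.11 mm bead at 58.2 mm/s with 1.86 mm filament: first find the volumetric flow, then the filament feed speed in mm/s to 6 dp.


Q = 0.59 * 0.11 * 58.2 = 3.77718 mm^3/s
A_fil = pi*(1.86/2)^2 = 2.71716349 mm^2
v_feed = 3.77718 / 2.71716349 = 1.390119 mm/s


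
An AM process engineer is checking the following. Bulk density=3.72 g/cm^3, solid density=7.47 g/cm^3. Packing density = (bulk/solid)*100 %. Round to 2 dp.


Packing = (3.72/7.47)*100 = 49.8 %


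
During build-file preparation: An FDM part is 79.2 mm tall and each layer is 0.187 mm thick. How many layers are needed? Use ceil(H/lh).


Layers = ceil(79.2/0.187) = 424


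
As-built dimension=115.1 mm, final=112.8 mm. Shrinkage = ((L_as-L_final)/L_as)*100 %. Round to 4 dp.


Shrinkage = ((115.1-112.8)/115.1)*100 = 1.9983 %


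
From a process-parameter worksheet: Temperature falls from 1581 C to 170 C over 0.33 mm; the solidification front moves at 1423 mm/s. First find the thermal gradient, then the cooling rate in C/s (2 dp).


G = (1581-170)/0.33 = 4275.75757576 C/mm
CR = 4275.75757576 * 1423 = 6084403.03 C/s


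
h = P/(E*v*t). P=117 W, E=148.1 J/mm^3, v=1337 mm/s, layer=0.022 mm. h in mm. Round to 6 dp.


h = 117 / (148.1*1337*0.022) = 0.026858 mm


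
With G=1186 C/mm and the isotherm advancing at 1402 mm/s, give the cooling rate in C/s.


CR = 1186 * 1402 = 1662772 C/s


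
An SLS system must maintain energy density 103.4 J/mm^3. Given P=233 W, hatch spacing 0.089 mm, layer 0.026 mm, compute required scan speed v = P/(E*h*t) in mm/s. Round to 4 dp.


v = 233 / (103.4*0.089*0.026) = 973.8051 mm/s


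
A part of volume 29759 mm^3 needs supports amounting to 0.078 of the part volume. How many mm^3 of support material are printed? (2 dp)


V_support = 29759 * 0.078 = 2321.2 mm^3


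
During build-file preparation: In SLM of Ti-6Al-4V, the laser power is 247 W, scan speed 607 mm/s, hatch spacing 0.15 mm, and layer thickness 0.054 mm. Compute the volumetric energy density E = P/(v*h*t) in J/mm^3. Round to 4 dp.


E = 247 / (607*0.15*0.054) = 50.2369 J/mm^3


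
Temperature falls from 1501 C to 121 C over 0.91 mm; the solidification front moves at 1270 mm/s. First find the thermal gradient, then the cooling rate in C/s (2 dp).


G = (1501-121)/0.91 = 1516.48351648 C/mm
CR = 1516.48351648 * 1270 = 1925934.07 C/s


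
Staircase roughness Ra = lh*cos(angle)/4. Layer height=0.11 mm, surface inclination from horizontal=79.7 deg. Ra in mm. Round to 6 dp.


Ra = 0.11 * cos(79.7) / 4 = 0.004917 mm


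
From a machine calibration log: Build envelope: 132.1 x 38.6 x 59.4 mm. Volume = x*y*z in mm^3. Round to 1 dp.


V = 132.1 * 38.6 * 59.4 = 302884.2 mm^3


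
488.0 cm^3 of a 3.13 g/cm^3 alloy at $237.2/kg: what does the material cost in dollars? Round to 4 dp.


Mass = 488.0*3.13/1000 = 1.52744 kg
Cost = 1.52744 * 237.2 = 362.3088 $


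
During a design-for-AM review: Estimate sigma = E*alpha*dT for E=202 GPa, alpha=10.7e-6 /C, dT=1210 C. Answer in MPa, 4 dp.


sigma = 202*1000 * 10.7e-6 * 1210 = 2615.294 MPa


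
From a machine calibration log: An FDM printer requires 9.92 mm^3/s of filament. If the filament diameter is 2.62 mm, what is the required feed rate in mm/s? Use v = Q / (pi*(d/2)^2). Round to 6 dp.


A = pi*(2.62/2)^2 = 5.391287
v = 9.92 / 5.391287 = 1.840006 mm/s


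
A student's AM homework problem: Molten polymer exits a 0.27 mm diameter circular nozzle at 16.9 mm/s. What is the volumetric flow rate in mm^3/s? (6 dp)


A = pi*(0.27/2)^2 = 0.05725553 mm^2
Q = 0.05725553 * 16.9 = 0.967618 mm^3/s


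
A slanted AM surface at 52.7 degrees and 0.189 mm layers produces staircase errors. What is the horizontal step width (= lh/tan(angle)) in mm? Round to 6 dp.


step = 0.189 / tan(52.7) = 0.143979 mm


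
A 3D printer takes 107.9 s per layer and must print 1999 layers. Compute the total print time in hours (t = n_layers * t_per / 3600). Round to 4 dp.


t = 1999 * 107.9 / 3600 = 59.9145 hrs


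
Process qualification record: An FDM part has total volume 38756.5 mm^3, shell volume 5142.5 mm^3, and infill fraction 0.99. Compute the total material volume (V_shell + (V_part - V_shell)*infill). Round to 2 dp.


V_infill = (38756.5 - 5142.5) * 0.99 = 33277.86
V_total = 5142.5 + 33277.86 = 38420.36 mm^3


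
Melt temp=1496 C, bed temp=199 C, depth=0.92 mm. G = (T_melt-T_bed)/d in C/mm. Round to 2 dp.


G = (1496-199)/0.92 = 1409.78 C/mm


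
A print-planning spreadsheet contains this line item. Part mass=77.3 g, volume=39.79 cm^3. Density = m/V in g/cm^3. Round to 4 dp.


rho = 77.3 / 39.79 = 1.9427 g/cm^3


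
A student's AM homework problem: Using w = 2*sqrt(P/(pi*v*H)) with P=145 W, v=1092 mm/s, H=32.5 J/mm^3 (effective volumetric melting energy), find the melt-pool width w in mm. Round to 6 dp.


w = 2*sqrt(145/(pi*1092*32.5)) = 0.072125 mm


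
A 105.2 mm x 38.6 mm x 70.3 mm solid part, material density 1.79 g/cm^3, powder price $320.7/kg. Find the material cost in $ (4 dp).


V = 105.2 * 38.6 * 70.3 = 285468.616 mm^3 = 285.468616 cm^3
Mass = 285.468616 * 1.79 / 1000 = 0.51098882 kg
Cost = 0.51098882 * 320.7 = 163.8741 $


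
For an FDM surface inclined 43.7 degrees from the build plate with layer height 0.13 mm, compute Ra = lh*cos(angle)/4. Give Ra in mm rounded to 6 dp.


Ra = 0.13 * cos(43.7) / 4 = 0.023496 mm


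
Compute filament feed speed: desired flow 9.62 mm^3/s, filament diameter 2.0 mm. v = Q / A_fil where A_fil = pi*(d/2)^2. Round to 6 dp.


A = pi*(2.0/2)^2 = 3.141593
v = 9.62 / 3.141593 = 3.062141 mm/s


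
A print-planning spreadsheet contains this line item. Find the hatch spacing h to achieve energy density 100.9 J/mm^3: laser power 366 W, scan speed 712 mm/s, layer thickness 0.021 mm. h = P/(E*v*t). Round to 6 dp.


h = 366 / (100.9*712*0.021) = 0.2426 mm


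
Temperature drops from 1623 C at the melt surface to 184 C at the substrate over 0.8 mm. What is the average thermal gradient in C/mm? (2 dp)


G = (1623-184)/0.8 = 1798.75 C/mm


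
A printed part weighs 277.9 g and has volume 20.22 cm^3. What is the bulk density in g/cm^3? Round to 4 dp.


rho = 277.9 / 20.22 = 13.7438 g/cm^3


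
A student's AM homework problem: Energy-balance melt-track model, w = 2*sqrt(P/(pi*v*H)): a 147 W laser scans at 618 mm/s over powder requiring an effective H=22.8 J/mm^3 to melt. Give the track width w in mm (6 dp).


w = 2*sqrt(147/(pi*618*22.8)) = 0.115253 mm


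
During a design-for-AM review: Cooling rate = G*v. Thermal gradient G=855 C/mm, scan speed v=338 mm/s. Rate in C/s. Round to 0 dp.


CR = 855 * 338 = 288990 C/s


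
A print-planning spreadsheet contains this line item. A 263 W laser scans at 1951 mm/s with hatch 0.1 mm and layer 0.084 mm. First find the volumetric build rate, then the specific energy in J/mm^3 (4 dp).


Build rate = 1951 * 0.1 * 0.084 = 16.3884 mm^3/s
SE = 263 / 16.3884 = 16.0479 J/mm^3


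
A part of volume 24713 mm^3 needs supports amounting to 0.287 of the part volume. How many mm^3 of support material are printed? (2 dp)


V_support = 24713 * 0.287 = 7092.63 mm^3


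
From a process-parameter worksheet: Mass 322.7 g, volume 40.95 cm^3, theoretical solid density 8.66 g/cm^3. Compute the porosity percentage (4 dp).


rho_part = 322.7 / 40.95 = 7.88034188 g/cm^3
Porosity = (1 - 7.88034188/8.66)*100 = 9.003 %


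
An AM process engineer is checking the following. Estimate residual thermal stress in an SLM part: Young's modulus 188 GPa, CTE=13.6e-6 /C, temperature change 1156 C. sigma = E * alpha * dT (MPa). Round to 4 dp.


sigma = 188*1000 * 13.6e-6 * 1156 = 2955.6608 MPa


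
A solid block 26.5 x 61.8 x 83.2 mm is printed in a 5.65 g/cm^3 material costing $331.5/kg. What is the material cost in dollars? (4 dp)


V = 26.5 * 61.8 * 83.2 = 136256.64 mm^3 = 136.25664 cm^3
Mass = 136.25664 * 5.65 / 1000 = 0.76985002 kg
Cost = 0.76985002 * 331.5 = 255.2053 $


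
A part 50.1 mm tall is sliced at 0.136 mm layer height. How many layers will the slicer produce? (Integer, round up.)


Layers = ceil(50.1/0.136) = 369


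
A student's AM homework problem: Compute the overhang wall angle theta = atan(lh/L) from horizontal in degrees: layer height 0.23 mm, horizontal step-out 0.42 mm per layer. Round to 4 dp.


angle = atan(0.23/0.42) = 28.706 degrees


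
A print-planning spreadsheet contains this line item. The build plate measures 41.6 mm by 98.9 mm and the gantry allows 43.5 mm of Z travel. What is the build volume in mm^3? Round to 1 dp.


V = 41.6 * 98.9 * 43.5 = 178969.4 mm^3


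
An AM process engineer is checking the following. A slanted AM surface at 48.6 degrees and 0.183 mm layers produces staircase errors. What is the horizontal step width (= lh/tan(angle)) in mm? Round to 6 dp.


step = 0.183 / tan(48.6) = 0.161336 mm


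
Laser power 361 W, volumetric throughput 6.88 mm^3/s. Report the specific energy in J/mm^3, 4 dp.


SE = 361 / 6.88 = 52.4709 J/mm^3


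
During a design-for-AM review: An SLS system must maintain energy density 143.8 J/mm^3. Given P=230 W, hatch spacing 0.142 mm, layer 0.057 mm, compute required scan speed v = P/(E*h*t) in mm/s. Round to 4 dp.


v = 230 / (143.8*0.142*0.057) = 197.6086 mm/s


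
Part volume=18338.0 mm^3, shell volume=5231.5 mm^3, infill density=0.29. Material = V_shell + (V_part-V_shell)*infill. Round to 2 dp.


V_infill = (18338.0 - 5231.5) * 0.29 = 3800.89
V_total = 5231.5 + 3800.89 = 9032.39 mm^3


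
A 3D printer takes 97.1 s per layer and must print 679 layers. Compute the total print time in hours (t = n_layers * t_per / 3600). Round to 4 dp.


t = 679 * 97.1 / 3600 = 18.3141 hrs


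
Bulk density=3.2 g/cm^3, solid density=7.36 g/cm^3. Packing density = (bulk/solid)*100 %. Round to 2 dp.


Packing = (3.2/7.36)*100 = 43.48 %


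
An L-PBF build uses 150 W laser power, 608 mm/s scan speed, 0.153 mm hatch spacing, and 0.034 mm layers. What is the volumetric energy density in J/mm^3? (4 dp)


E = 150 / (608*0.153*0.034) = 47.4261 J/mm^3


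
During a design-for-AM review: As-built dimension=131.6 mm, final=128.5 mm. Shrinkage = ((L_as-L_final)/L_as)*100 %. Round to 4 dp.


Shrinkage = ((131.6-128.5)/131.6)*100 = 2.3556 %


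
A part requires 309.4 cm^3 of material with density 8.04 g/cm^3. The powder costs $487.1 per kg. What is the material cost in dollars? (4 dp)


Mass = 309.4*8.04/1000 = 2.487576 kg
Cost = 2.487576 * 487.1 = 1211.6983 $


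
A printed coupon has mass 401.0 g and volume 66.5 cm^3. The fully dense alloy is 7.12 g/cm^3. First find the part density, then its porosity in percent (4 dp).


rho_part = 401.0 / 66.5 = 6.03007519 g/cm^3
Porosity = (1 - 6.03007519/7.12)*100 = 15.3079 %


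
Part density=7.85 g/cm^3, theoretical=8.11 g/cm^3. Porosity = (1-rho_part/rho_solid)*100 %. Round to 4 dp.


Porosity = (1-7.85/8.11)*100 = 3.2059 %


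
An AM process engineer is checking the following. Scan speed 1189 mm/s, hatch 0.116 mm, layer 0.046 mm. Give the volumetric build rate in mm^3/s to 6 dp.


Rate = 1189 * 0.116 * 0.046 = 6.344504 mm^3/s


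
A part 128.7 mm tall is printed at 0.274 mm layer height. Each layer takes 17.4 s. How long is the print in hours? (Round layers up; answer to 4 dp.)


Layers = ceil(128.7/0.274) = 470
t = 470 * 17.4 / 3600 = 2.2717 hrs


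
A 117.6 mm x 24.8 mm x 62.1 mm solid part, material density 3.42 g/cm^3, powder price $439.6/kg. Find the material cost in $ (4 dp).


V = 117.6 * 24.8 * 62.1 = 181113.408 mm^3 = 181.113408 cm^3
Mass = 181.113408 * 3.42 / 1000 = 0.61940786 kg
Cost = 0.61940786 * 439.6 = 272.2917 $


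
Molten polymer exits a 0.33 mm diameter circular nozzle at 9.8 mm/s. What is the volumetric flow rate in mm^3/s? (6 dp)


A = pi*(0.33/2)^2 = 0.08552986 mm^2
Q = 0.08552986 * 9.8 = 0.838193 mm^3/s


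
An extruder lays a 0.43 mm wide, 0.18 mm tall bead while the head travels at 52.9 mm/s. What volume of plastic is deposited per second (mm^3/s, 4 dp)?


Rate = 0.43 * 0.18 * 52.9 = 4.0945 mm^3/s


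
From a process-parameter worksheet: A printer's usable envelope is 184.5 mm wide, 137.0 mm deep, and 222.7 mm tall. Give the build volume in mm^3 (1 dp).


V = 184.5 * 137.0 * 222.7 = 5629076.6 mm^3


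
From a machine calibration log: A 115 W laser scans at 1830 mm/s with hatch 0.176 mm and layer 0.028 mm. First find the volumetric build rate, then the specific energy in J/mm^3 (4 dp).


Build rate = 1830 * 0.176 * 0.028 = 9.01824 mm^3/s
SE = 115 / 9.01824 = 12.7519 J/mm^3


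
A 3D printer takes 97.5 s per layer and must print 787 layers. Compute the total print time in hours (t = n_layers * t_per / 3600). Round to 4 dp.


t = 787 * 97.5 / 3600 = 21.3146 hrs


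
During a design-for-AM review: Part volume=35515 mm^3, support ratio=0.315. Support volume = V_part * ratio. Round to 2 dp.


V_support = 35515 * 0.315 = 11187.23 mm^3


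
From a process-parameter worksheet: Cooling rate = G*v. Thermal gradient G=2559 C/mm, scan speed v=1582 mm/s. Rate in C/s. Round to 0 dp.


CR = 2559 * 1582 = 4048338 C/s


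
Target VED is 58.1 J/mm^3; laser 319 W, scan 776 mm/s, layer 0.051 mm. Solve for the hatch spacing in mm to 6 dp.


h = 319 / (58.1*776*0.051) = 0.138734 mm


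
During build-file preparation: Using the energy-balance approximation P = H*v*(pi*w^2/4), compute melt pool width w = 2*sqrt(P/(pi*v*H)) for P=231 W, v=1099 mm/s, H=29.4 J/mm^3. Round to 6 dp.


w = 2*sqrt(231/(pi*1099*29.4)) = 0.095409 mm


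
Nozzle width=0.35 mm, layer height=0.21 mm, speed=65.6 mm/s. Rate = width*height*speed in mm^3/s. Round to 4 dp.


Rate = 0.35 * 0.21 * 65.6 = 4.8216 mm^3/s


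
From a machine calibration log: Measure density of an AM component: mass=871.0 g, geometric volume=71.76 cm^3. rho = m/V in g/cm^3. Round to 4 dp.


rho = 871.0 / 71.76 = 12.1377 g/cm^3


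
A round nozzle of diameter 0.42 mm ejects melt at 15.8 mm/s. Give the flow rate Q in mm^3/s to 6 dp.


A = pi*(0.42/2)^2 = 0.13854424 mm^2
Q = 0.13854424 * 15.8 = 2.188999 mm^3/s


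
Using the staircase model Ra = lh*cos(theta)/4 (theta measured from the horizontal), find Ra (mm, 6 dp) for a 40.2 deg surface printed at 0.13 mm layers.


Ra = 0.13 * cos(40.2) / 4 = 0.024823 mm


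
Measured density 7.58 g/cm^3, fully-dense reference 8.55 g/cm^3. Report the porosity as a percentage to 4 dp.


Porosity = (1-7.58/8.55)*100 = 11.345 %


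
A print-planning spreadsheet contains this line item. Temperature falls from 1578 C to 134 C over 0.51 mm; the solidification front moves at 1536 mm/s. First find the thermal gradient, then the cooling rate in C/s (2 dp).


G = (1578-134)/0.51 = 2831.37254902 C/mm
CR = 2831.37254902 * 1536 = 4348988.24 C/s


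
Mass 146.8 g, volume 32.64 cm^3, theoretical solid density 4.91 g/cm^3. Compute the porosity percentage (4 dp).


rho_part = 146.8 / 32.64 = 4.49754902 g/cm^3
Porosity = (1 - 4.49754902/4.91)*100 = 8.4002 %


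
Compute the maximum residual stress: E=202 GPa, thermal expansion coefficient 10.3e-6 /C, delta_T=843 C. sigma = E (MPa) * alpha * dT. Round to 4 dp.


sigma = 202*1000 * 10.3e-6 * 843 = 1753.9458 MPa


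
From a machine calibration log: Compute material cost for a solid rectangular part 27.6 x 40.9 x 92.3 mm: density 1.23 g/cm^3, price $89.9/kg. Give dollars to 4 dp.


V = 27.6 * 40.9 * 92.3 = 104191.932 mm^3 = 104.191932 cm^3
Mass = 104.191932 * 1.23 / 1000 = 0.12815608 kg
Cost = 0.12815608 * 89.9 = 11.5212 $


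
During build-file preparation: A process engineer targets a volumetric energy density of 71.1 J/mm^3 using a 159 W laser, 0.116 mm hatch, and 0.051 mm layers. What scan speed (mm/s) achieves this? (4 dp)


v = 159 / (71.1*0.116*0.051) = 378.0066 mm/s


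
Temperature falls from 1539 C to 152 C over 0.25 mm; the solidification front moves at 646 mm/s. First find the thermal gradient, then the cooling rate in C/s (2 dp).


G = (1539-152)/0.25 = 5548.0 C/mm
CR = 5548.0 * 646 = 3584008.0 C/s


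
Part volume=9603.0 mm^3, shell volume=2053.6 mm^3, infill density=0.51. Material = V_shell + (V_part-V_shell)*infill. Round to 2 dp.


V_infill = (9603.0 - 2053.6) * 0.51 = 3850.19
V_total = 2053.6 + 3850.19 = 5903.79 mm^3


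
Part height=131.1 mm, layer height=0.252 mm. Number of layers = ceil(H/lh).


Layers = ceil(131.1/0.252) = 521


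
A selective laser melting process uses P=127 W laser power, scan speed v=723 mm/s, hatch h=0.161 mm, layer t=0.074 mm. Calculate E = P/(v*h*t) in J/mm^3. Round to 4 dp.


E = 127 / (723*0.161*0.074) = 14.7437 J/mm^3


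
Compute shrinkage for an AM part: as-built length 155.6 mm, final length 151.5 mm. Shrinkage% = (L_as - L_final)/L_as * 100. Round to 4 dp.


Shrinkage = ((155.6-151.5)/155.6)*100 = 2.635 %


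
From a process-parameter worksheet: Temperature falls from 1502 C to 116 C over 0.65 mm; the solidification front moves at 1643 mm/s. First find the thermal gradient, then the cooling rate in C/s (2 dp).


G = (1502-116)/0.65 = 2132.30769231 C/mm
CR = 2132.30769231 * 1643 = 3503381.54 C/s


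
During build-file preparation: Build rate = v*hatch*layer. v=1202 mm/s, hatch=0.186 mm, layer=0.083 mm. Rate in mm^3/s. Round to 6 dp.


Rate = 1202 * 0.186 * 0.083 = 18.556476 mm^3/s


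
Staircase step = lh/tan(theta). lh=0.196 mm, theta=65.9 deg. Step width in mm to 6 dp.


step = 0.196 / tan(65.9) = 0.087675 mm


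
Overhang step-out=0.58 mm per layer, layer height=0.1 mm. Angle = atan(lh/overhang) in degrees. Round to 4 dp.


angle = atan(0.1/0.58) = 9.7824 degrees


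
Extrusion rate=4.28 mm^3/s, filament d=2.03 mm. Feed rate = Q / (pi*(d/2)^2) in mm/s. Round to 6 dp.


A = pi*(2.03/2)^2 = 3.236547
v = 4.28 / 3.236547 = 1.322397 mm/s


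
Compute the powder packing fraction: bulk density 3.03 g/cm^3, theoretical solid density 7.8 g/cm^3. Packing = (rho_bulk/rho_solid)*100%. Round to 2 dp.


Packing = (3.03/7.8)*100 = 38.85 %


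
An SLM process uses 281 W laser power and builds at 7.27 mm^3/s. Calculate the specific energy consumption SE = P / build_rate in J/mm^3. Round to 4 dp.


SE = 281 / 7.27 = 38.652 J/mm^3


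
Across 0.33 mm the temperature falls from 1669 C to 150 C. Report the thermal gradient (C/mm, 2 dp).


G = (1669-150)/0.33 = 4603.03 C/mm


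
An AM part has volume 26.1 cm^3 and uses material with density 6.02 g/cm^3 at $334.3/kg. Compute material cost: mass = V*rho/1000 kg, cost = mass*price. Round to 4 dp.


Mass = 26.1*6.02/1000 = 0.157122 kg
Cost = 0.157122 * 334.3 = 52.5259 $


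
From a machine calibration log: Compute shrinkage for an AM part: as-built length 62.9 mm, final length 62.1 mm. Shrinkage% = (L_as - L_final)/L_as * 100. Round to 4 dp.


Shrinkage = ((62.9-62.1)/62.9)*100 = 1.2719 %


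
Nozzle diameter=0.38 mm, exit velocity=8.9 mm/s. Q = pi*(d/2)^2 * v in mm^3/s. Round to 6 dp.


A = pi*(0.38/2)^2 = 0.11341149 mm^2
Q = 0.11341149 * 8.9 = 1.009362 mm^3/s


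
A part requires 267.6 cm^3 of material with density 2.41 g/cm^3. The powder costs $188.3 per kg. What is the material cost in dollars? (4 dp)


Mass = 267.6*2.41/1000 = 0.644916 kg
Cost = 0.644916 * 188.3 = 121.4377 $


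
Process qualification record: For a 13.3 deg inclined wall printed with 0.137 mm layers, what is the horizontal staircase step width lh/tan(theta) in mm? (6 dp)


step = 0.137 / tan(13.3) = 0.579551 mm


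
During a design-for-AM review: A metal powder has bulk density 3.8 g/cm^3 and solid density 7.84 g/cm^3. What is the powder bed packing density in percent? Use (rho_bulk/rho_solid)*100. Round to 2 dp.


Packing = (3.8/7.84)*100 = 48.47 %


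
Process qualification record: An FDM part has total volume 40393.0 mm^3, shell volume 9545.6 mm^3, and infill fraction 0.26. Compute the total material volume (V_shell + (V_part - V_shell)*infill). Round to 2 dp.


V_infill = (40393.0 - 9545.6) * 0.26 = 8020.32
V_total = 9545.6 + 8020.32 = 17565.92 mm^3


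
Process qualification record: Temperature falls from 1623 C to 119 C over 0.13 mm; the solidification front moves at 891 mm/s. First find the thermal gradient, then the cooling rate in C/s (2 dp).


G = (1623-119)/0.13 = 11569.23076923 C/mm
CR = 11569.23076923 * 891 = 10308184.62 C/s


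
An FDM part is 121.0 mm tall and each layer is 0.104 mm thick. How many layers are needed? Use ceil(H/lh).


Layers = ceil(121.0/0.104) = 1164


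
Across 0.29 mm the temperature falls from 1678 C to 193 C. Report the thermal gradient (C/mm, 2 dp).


G = (1678-193)/0.29 = 5120.69 C/mm


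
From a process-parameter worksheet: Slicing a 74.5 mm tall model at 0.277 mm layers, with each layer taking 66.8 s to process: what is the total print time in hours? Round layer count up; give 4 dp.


Layers = ceil(74.5/0.277) = 269
t = 269 * 66.8 / 3600 = 4.9914 hrs


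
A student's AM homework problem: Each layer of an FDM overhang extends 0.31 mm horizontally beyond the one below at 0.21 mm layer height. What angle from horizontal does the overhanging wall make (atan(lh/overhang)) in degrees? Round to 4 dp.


angle = atan(0.21/0.31) = 34.1145 degrees


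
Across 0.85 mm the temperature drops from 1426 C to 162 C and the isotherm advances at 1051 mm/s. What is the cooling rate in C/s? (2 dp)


G = (1426-162)/0.85 = 1487.05882353 C/mm
CR = 1487.05882353 * 1051 = 1562898.82 C/s


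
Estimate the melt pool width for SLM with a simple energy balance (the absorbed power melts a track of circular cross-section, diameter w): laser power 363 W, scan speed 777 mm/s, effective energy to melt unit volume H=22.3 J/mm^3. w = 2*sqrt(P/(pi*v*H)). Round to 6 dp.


w = 2*sqrt(363/(pi*777*22.3)) = 0.163322 mm


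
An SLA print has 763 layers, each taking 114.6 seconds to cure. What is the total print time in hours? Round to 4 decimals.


t = 763 * 114.6 / 3600 = 24.2888 hrs


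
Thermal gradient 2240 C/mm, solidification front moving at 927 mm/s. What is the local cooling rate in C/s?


CR = 2240 * 927 = 2076480 C/s


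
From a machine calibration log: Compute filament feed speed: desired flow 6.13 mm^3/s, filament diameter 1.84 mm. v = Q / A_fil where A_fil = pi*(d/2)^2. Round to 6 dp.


A = pi*(1.84/2)^2 = 2.659044
v = 6.13 / 2.659044 = 2.30534 mm/s


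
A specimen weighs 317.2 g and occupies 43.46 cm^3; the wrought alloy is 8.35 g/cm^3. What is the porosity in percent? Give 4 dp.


rho_part = 317.2 / 43.46 = 7.29866544 g/cm^3
Porosity = (1 - 7.29866544/8.35)*100 = 12.5908 %


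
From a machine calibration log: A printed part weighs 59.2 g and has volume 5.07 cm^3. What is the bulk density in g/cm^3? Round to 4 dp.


rho = 59.2 / 5.07 = 11.6765 g/cm^3


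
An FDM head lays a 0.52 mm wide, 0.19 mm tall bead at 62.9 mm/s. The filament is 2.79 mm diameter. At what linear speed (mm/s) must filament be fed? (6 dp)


Q = 0.52 * 0.19 * 62.9 = 6.21452 mm^3/s
A_fil = pi*(2.79/2)^2 = 6.11361784 mm^2
v_feed = 6.21452 / 6.11361784 = 1.016504 mm/s


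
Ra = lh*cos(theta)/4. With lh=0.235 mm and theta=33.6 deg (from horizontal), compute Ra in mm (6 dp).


Ra = 0.235 * cos(33.6) / 4 = 0.048934 mm


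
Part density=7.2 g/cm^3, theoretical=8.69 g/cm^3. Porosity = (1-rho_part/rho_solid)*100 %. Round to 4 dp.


Porosity = (1-7.2/8.69)*100 = 17.1461 %


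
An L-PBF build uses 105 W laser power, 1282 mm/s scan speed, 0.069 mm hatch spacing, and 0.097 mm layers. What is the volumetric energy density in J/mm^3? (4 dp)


E = 105 / (1282*0.069*0.097) = 12.2372 J/mm^3


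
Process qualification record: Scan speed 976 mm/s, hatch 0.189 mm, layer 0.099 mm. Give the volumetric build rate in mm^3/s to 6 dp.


Rate = 976 * 0.189 * 0.099 = 18.261936 mm^3/s


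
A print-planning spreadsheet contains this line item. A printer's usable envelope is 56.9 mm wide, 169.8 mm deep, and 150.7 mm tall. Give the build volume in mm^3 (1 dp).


V = 56.9 * 169.8 * 150.7 = 1456006.1 mm^3


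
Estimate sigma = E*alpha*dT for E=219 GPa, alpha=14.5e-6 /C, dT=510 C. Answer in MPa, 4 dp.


sigma = 219*1000 * 14.5e-6 * 510 = 1619.505 MPa


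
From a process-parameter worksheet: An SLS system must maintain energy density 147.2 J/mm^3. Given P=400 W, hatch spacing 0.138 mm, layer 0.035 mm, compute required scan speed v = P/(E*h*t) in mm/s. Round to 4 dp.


v = 400 / (147.2*0.138*0.035) = 562.6069 mm/s


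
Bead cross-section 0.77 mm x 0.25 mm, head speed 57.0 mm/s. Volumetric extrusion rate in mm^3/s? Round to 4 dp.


Rate = 0.77 * 0.25 * 57.0 = 10.9725 mm^3/s


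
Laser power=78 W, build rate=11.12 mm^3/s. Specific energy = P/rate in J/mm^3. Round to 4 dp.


SE = 78 / 11.12 = 7.0144 J/mm^3


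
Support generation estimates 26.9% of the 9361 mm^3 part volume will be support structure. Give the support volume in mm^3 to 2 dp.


V_support = 9361 * 0.269 = 2518.11 mm^3
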